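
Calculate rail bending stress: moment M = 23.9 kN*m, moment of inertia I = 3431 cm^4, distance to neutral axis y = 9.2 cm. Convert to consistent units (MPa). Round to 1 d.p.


Convert units:
M = 23.9 kN*m = 23900000 N*mm
y = 9.2 cm = 92 mm
I = 3431 cm^4 = 34310000 mm^4
sigma = 23900000 * 92 / 34310000
sigma = 64.1 MPa

64.1


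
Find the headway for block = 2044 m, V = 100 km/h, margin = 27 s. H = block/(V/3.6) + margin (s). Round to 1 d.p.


V = 100 / 3.6 = 27.7778 m/s
Block traversal time = 2044 / 27.7778 = 73.584 s
Headway = 73.584 + 27
Headway = 100.6 s

100.6


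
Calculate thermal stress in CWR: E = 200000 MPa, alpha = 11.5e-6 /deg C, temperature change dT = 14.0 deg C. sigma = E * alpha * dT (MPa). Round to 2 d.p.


sigma = E * alpha * dT
sigma = 200000 * 11.5e-6 * 14.0
sigma = 2.3 * 14.0
sigma = 32.20 MPa

32.20


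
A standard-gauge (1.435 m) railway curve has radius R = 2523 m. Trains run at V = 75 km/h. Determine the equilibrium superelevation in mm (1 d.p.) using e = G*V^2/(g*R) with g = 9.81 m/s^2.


Convert speed: V = 75 / 3.6 = 20.8333 m/s
Apply formula: e = 1.435 * 20.8333^2 / (9.81 * 2523)
e = 1.435 * 434.0278 / 24750.63
e = 0.025164 m = 25.2 mm

25.2


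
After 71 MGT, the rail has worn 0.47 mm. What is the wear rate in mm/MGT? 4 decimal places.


Wear rate = total wear / cumulative tonnage
Rate = 0.47 / 71
Rate = 0.0066 mm/MGT

0.0066


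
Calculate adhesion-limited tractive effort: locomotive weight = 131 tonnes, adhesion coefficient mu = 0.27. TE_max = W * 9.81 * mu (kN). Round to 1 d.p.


TE_max = W * g * mu
TE_max = 131 * 9.81 * 0.27
TE_max = 1285.11 * 0.27
TE_max = 347.0 kN

347.0


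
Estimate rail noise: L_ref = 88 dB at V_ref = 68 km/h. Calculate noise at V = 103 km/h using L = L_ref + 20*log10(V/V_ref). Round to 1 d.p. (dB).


V/V_ref = 103 / 68 = 1.514706
log10(1.514706) = 0.180328
20 * 0.180328 = 3.6066
L = 88 + 3.6066 = 91.6 dB

91.6


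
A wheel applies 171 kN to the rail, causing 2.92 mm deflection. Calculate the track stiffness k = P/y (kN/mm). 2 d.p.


Track stiffness k = P / y
k = 171 / 2.92
k = 58.56 kN/mm

58.56


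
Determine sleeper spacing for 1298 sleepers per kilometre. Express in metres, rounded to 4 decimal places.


Spacing = 1000 m / number of sleepers
Spacing = 1000 / 1298
Spacing = 0.7704 m

0.7704


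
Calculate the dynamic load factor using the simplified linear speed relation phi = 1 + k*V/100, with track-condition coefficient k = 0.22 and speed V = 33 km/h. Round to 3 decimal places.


phi = 1 + k * V / 100
phi = 1 + 0.22 * 33 / 100
phi = 1 + 0.0726
phi = 1.073

1.073


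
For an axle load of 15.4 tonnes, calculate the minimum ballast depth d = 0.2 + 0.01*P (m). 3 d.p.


d = 0.2 + 0.01 * 15.4
d = 0.2 + 0.154
d = 0.354 m

0.354


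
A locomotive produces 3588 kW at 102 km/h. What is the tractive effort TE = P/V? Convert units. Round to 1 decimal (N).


Convert: P = 3588 kW = 3588000 W
V = 102 / 3.6 = 28.3333 m/s
TE = 3588000 / 28.3333
TE = 126635.3 N

126635.3


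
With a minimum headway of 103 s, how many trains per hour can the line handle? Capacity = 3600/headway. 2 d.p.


Capacity = 3600 / headway
Capacity = 3600 / 103
Capacity = 34.95 trains/hour

34.95


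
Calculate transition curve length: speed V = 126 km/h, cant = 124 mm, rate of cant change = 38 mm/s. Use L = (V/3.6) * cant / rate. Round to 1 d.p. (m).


Convert speed: V = 126 / 3.6 = 35.0 m/s
L = 35.0 * 124 / 38
L = 4340.0 / 38
L = 114.2 m

114.2


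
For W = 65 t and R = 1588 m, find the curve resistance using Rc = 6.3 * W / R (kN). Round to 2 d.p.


Rc = 6.3 * W / R
Rc = 6.3 * 65 / 1588
Rc = 409.5 / 1588
Rc = 0.26 kN

0.26


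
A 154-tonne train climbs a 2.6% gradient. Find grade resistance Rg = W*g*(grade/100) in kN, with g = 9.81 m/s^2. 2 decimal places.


Rg = W * 9.81 * grade / 100
Rg = 154 * 9.81 * 2.6 / 100
Rg = 1510.74 * 0.026
Rg = 39.28 kN

39.28


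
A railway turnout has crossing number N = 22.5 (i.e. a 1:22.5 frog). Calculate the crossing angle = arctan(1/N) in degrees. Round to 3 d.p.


1/N = 1/22.5 = 0.044444
angle = arctan(0.044444) = 0.044415 rad
angle = 0.044415 * 180/pi = 2.545 degrees

2.545


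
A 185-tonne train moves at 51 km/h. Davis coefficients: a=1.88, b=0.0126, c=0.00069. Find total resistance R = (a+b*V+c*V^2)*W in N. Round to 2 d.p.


b*V = 0.0126 * 51 = 0.6426
c*V^2 = 0.00069 * 2601 = 1.79469
R_per_t = 1.88 + 0.6426 + 1.79469 = 4.31729 N/t
R_total = 4.31729 * 185 = 798.70 N

798.70


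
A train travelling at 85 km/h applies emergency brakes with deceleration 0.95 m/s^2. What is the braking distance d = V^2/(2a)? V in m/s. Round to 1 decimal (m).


Convert speed: V = 85 / 3.6 = 23.6111 m/s
V^2 = 557.4846
d = 557.4846 / (2 * 0.95)
d = 557.4846 / 1.9
d = 293.4 m

293.4


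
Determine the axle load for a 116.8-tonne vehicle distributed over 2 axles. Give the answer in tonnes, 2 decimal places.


Load per axle = total weight / number of axles
Load = 116.8 / 2
Load = 58.40 tonnes

58.40


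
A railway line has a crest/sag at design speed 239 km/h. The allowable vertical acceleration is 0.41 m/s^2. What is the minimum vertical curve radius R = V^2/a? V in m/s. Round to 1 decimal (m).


Convert speed: V = 239 / 3.6 = 66.3889 m/s
V^2 = 4407.4846 m^2/s^2
R_v = 4407.4846 / 0.41
R_v = 10750.0 m

10750.0


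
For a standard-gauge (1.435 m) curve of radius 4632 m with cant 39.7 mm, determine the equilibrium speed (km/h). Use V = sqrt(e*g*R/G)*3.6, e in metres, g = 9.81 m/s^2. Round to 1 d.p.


Convert cant: e = 39.7 mm = 0.0397 m
V_ms = sqrt(0.0397 * 9.81 * 4632 / 1.435)
V_ms = sqrt(1257.118344) = 35.4559 m/s
V = 35.4559 * 3.6 = 127.6 km/h

127.6


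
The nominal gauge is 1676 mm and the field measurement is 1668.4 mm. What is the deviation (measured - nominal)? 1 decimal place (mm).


Deviation = measured - nominal
Deviation = 1668.4 - 1676
Deviation = -7.6 mm

-7.6


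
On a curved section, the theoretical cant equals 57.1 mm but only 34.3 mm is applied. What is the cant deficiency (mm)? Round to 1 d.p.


Cant deficiency = equilibrium cant - actual cant
CD = 57.1 - 34.3
CD = 22.8 mm

22.8


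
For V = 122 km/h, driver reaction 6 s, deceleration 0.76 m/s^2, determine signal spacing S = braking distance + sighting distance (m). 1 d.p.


V = 122 / 3.6 = 33.8889 m/s
Braking distance = 33.8889^2 / (2*0.76) = 755.5637 m
Sighting distance = 33.8889 * 6 = 203.3333 m
S = 755.5637 + 203.3333 = 958.9 m

958.9


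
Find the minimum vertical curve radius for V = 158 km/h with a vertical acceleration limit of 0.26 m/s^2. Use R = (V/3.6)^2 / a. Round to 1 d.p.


Convert speed: V = 158 / 3.6 = 43.8889 m/s
V^2 = 1926.2346 m^2/s^2
R_v = 1926.2346 / 0.26
R_v = 7408.6 m

7408.6


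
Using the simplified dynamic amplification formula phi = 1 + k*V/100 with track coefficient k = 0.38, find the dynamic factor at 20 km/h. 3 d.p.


phi = 1 + k * V / 100
phi = 1 + 0.38 * 20 / 100
phi = 1 + 0.076
phi = 1.076

1.076


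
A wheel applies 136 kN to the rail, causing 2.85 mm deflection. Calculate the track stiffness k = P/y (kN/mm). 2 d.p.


Track stiffness k = P / y
k = 136 / 2.85
k = 47.72 kN/mm

47.72


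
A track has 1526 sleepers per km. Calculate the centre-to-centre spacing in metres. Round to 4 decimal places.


Spacing = 1000 m / number of sleepers
Spacing = 1000 / 1526
Spacing = 0.6553 m

0.6553


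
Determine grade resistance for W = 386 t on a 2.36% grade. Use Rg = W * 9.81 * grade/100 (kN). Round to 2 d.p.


Rg = W * 9.81 * grade / 100
Rg = 386 * 9.81 * 2.36 / 100
Rg = 3786.66 * 0.0236
Rg = 89.37 kN

89.37


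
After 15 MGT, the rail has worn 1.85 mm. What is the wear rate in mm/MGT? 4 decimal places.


Wear rate = total wear / cumulative tonnage
Rate = 1.85 / 15
Rate = 0.1233 mm/MGT

0.1233


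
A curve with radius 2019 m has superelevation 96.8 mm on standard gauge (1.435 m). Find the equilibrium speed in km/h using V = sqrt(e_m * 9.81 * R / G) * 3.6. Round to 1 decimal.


Convert cant: e = 96.8 mm = 0.0968 m
V_ms = sqrt(0.0968 * 9.81 * 2019 / 1.435)
V_ms = sqrt(1336.068677) = 36.5523 m/s
V = 36.5523 * 3.6 = 131.6 km/h

131.6


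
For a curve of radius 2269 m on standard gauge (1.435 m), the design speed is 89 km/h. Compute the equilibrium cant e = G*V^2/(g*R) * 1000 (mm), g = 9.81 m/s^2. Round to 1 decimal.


Convert speed: V = 89 / 3.6 = 24.7222 m/s
Apply formula: e = 1.435 * 24.7222^2 / (9.81 * 2269)
e = 1.435 * 611.1883 / 22258.89
e = 0.039402 m = 39.4 mm

39.4


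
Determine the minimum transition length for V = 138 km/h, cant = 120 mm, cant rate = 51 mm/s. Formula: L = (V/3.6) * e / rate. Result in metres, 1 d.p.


Convert speed: V = 138 / 3.6 = 38.3333 m/s
L = 38.3333 * 120 / 51
L = 4600.0 / 51
L = 90.2 m

90.2


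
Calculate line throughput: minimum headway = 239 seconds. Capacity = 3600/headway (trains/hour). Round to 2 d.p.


Capacity = 3600 / headway
Capacity = 3600 / 239
Capacity = 15.06 trains/hour

15.06


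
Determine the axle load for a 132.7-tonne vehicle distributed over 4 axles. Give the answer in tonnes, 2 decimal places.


Load per axle = total weight / number of axles
Load = 132.7 / 4
Load = 33.18 tonnes

33.18


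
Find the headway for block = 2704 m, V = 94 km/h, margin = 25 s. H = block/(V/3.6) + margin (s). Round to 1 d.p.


V = 94 / 3.6 = 26.1111 m/s
Block traversal time = 2704 / 26.1111 = 103.5574 s
Headway = 103.5574 + 25
Headway = 128.6 s

128.6


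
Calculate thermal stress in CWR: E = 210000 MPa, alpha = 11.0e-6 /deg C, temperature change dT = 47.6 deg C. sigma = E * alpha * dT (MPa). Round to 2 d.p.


sigma = E * alpha * dT
sigma = 210000 * 11.0e-6 * 47.6
sigma = 2.31 * 47.6
sigma = 109.96 MPa

109.96


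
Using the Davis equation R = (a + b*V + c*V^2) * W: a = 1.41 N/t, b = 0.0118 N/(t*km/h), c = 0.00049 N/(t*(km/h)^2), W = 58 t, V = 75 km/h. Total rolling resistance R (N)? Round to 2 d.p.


b*V = 0.0118 * 75 = 0.885
c*V^2 = 0.00049 * 5625 = 2.75625
R_per_t = 1.41 + 0.885 + 2.75625 = 5.05125 N/t
R_total = 5.05125 * 58 = 292.97 N

292.97


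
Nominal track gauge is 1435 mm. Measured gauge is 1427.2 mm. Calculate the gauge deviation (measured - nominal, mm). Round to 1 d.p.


Deviation = measured - nominal
Deviation = 1427.2 - 1435
Deviation = -7.8 mm

-7.8


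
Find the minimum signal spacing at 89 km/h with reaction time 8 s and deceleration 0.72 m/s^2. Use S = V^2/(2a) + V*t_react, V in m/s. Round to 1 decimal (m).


V = 89 / 3.6 = 24.7222 m/s
Braking distance = 24.7222^2 / (2*0.72) = 424.4363 m
Sighting distance = 24.7222 * 8 = 197.7778 m
S = 424.4363 + 197.7778 = 622.2 m

622.2


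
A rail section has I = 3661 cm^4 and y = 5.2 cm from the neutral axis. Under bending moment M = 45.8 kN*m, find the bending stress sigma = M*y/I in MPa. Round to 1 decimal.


Convert units:
M = 45.8 kN*m = 45800000 N*mm
y = 5.2 cm = 52 mm
I = 3661 cm^4 = 36610000 mm^4
sigma = 45800000 * 52 / 36610000
sigma = 65.1 MPa

65.1


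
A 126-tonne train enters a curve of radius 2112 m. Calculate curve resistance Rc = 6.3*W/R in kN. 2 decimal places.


Rc = 6.3 * W / R
Rc = 6.3 * 126 / 2112
Rc = 793.8 / 2112
Rc = 0.38 kN

0.38


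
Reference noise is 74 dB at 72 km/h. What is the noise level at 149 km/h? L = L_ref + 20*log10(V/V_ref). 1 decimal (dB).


V/V_ref = 149 / 72 = 2.069444
log10(2.069444) = 0.315854
20 * 0.315854 = 6.3171
L = 74 + 6.3171 = 80.3 dB

80.3


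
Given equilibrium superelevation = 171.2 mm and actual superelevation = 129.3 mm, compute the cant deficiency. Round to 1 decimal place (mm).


Cant deficiency = equilibrium cant - actual cant
CD = 171.2 - 129.3
CD = 41.9 mm

41.9


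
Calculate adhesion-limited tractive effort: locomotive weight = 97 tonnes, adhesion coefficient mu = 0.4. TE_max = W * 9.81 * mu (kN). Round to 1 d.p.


TE_max = W * g * mu
TE_max = 97 * 9.81 * 0.4
TE_max = 951.57 * 0.4
TE_max = 380.6 kN

380.6


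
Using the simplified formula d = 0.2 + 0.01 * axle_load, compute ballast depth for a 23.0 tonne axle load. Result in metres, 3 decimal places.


d = 0.2 + 0.01 * 23.0
d = 0.2 + 0.23
d = 0.430 m

0.430


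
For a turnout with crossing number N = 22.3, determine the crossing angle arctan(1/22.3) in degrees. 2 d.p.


1/N = 1/22.3 = 0.044843
angle = arctan(0.044843) = 0.044813 rad
angle = 0.044813 * 180/pi = 2.57 degrees

2.57


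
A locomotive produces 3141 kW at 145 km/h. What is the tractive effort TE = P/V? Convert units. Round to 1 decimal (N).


Convert: P = 3141 kW = 3141000 W
V = 145 / 3.6 = 40.2778 m/s
TE = 3141000 / 40.2778
TE = 77983.4 N

77983.4


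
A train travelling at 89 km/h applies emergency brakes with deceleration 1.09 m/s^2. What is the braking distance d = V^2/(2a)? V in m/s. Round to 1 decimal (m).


Convert speed: V = 89 / 3.6 = 24.7222 m/s
V^2 = 611.1883
d = 611.1883 / (2 * 1.09)
d = 611.1883 / 2.18
d = 280.4 m

280.4


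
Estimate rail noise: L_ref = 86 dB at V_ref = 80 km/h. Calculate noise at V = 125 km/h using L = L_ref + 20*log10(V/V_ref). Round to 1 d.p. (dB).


V/V_ref = 125 / 80 = 1.5625
log10(1.5625) = 0.19382
20 * 0.19382 = 3.8764
L = 86 + 3.8764 = 89.9 dB

89.9


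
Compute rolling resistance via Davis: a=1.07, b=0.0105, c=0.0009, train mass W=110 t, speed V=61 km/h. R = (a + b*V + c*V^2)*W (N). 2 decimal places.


b*V = 0.0105 * 61 = 0.6405
c*V^2 = 0.0009 * 3721 = 3.3489
R_per_t = 1.07 + 0.6405 + 3.3489 = 5.0594 N/t
R_total = 5.0594 * 110 = 556.53 N

556.53


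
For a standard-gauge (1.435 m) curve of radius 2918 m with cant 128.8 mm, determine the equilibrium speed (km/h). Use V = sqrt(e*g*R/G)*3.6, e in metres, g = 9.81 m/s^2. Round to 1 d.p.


Convert cant: e = 128.8 mm = 0.1288 m
V_ms = sqrt(0.1288 * 9.81 * 2918 / 1.435)
V_ms = sqrt(2569.320351) = 50.6885 m/s
V = 50.6885 * 3.6 = 182.5 km/h

182.5


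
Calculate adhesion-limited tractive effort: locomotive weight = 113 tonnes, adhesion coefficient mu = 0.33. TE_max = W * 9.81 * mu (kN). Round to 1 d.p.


TE_max = W * g * mu
TE_max = 113 * 9.81 * 0.33
TE_max = 1108.53 * 0.33
TE_max = 365.8 kN

365.8


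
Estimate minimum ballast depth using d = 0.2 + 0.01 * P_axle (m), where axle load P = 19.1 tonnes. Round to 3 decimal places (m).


d = 0.2 + 0.01 * 19.1
d = 0.2 + 0.191
d = 0.391 m

0.391


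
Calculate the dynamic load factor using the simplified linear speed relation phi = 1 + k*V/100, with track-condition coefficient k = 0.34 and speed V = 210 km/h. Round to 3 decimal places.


phi = 1 + k * V / 100
phi = 1 + 0.34 * 210 / 100
phi = 1 + 0.714
phi = 1.714

1.714


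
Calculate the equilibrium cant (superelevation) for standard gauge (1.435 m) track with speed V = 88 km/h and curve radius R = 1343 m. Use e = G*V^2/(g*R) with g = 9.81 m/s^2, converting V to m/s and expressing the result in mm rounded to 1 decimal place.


Convert speed: V = 88 / 3.6 = 24.4444 m/s
Apply formula: e = 1.435 * 24.4444^2 / (9.81 * 1343)
e = 1.435 * 597.5309 / 13174.83
e = 0.065083 m = 65.1 mm

65.1


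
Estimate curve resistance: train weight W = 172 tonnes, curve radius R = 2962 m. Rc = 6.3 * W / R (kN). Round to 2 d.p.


Rc = 6.3 * W / R
Rc = 6.3 * 172 / 2962
Rc = 1083.6 / 2962
Rc = 0.37 kN

0.37


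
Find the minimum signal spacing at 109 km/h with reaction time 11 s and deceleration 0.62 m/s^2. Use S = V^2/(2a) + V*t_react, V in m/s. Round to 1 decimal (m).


V = 109 / 3.6 = 30.2778 m/s
Braking distance = 30.2778^2 / (2*0.62) = 739.3095 m
Sighting distance = 30.2778 * 11 = 333.0556 m
S = 739.3095 + 333.0556 = 1072.4 m

1072.4


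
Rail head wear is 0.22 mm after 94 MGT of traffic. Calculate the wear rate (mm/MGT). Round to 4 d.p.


Wear rate = total wear / cumulative tonnage
Rate = 0.22 / 94
Rate = 0.0023 mm/MGT

0.0023


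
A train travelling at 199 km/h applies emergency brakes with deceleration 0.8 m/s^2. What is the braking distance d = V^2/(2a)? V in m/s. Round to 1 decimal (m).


Convert speed: V = 199 / 3.6 = 55.2778 m/s
V^2 = 3055.6327
d = 3055.6327 / (2 * 0.8)
d = 3055.6327 / 1.6
d = 1909.8 m

1909.8


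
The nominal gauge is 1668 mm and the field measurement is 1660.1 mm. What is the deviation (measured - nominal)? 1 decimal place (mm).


Deviation = measured - nominal
Deviation = 1660.1 - 1668
Deviation = -7.9 mm

-7.9


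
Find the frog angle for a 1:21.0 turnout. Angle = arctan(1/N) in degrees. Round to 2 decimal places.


1/N = 1/21.0 = 0.047619
angle = arctan(0.047619) = 0.047583 rad
angle = 0.047583 * 180/pi = 2.73 degrees

2.73


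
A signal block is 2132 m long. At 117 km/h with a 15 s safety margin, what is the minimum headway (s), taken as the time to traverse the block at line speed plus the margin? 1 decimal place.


V = 117 / 3.6 = 32.5 m/s
Block traversal time = 2132 / 32.5 = 65.6 s
Headway = 65.6 + 15
Headway = 80.6 s

80.6


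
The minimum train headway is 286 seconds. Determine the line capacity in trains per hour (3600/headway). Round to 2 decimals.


Capacity = 3600 / headway
Capacity = 3600 / 286
Capacity = 12.59 trains/hour

12.59


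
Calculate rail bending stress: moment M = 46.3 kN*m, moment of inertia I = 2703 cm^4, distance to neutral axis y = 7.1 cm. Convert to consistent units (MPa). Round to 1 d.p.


Convert units:
M = 46.3 kN*m = 46300000 N*mm
y = 7.1 cm = 71 mm
I = 2703 cm^4 = 27030000 mm^4
sigma = 46300000 * 71 / 27030000
sigma = 121.6 MPa

121.6


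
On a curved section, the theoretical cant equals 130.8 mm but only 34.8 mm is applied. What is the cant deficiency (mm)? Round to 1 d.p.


Cant deficiency = equilibrium cant - actual cant
CD = 130.8 - 34.8
CD = 96.0 mm

96.0


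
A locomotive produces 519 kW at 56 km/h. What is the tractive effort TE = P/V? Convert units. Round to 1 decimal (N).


Convert: P = 519 kW = 519000 W
V = 56 / 3.6 = 15.5556 m/s
TE = 519000 / 15.5556
TE = 33364.3 N

33364.3


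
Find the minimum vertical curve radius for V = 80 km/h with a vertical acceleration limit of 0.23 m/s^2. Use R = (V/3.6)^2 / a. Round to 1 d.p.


Convert speed: V = 80 / 3.6 = 22.2222 m/s
V^2 = 493.8272 m^2/s^2
R_v = 493.8272 / 0.23
R_v = 2147.1 m

2147.1


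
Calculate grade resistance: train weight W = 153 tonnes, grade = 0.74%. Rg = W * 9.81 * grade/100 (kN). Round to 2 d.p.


Rg = W * 9.81 * grade / 100
Rg = 153 * 9.81 * 0.74 / 100
Rg = 1500.93 * 0.0074
Rg = 11.11 kN

11.11


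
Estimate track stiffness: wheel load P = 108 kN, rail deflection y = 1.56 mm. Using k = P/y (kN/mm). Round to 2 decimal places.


Track stiffness k = P / y
k = 108 / 1.56
k = 69.23 kN/mm

69.23


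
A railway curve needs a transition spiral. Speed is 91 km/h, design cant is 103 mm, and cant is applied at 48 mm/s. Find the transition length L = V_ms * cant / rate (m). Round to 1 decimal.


Convert speed: V = 91 / 3.6 = 25.2778 m/s
L = 25.2778 * 103 / 48
L = 2603.6111 / 48
L = 54.2 m

54.2


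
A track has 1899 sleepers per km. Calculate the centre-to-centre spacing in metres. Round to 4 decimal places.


Spacing = 1000 m / number of sleepers
Spacing = 1000 / 1899
Spacing = 0.5266 m

0.5266


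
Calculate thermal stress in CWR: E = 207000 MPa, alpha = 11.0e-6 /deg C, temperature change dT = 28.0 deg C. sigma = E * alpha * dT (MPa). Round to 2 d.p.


sigma = E * alpha * dT
sigma = 207000 * 11.0e-6 * 28.0
sigma = 2.277 * 28.0
sigma = 63.76 MPa

63.76


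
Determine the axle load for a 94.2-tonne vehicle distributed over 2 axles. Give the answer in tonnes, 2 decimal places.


Load per axle = total weight / number of axles
Load = 94.2 / 2
Load = 47.10 tonnes

47.10


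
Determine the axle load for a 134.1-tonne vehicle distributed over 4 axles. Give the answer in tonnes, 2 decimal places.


Load per axle = total weight / number of axles
Load = 134.1 / 4
Load = 33.53 tonnes

33.53


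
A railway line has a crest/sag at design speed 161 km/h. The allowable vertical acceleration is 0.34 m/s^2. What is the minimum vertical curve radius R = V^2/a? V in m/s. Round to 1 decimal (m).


Convert speed: V = 161 / 3.6 = 44.7222 m/s
V^2 = 2000.0772 m^2/s^2
R_v = 2000.0772 / 0.34
R_v = 5882.6 m

5882.6


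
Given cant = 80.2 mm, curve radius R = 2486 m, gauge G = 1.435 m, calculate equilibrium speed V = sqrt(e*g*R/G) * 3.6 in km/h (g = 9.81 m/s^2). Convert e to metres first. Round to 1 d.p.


Convert cant: e = 80.2 mm = 0.0802 m
V_ms = sqrt(0.0802 * 9.81 * 2486 / 1.435)
V_ms = sqrt(1362.989778) = 36.9187 m/s
V = 36.9187 * 3.6 = 132.9 km/h

132.9


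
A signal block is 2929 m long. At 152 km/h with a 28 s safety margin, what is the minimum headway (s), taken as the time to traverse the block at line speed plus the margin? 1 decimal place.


V = 152 / 3.6 = 42.2222 m/s
Block traversal time = 2929 / 42.2222 = 69.3711 s
Headway = 69.3711 + 28
Headway = 97.4 s

97.4


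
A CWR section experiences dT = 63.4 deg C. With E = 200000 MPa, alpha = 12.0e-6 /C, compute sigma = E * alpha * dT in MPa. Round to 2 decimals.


sigma = E * alpha * dT
sigma = 200000 * 12.0e-6 * 63.4
sigma = 2.4 * 63.4
sigma = 152.16 MPa

152.16


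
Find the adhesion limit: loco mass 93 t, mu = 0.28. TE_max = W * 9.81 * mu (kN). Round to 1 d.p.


TE_max = W * g * mu
TE_max = 93 * 9.81 * 0.28
TE_max = 912.33 * 0.28
TE_max = 255.5 kN

255.5


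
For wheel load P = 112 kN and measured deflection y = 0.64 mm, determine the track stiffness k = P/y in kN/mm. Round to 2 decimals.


Track stiffness k = P / y
k = 112 / 0.64
k = 175.00 kN/mm

175.00


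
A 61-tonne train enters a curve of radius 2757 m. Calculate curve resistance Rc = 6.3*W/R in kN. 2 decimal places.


Rc = 6.3 * W / R
Rc = 6.3 * 61 / 2757
Rc = 384.3 / 2757
Rc = 0.14 kN

0.14


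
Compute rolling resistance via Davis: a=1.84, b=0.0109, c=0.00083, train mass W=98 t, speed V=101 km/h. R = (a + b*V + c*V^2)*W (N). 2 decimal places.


b*V = 0.0109 * 101 = 1.1009
c*V^2 = 0.00083 * 10201 = 8.46683
R_per_t = 1.84 + 1.1009 + 8.46683 = 11.40773 N/t
R_total = 11.40773 * 98 = 1117.96 N

1117.96


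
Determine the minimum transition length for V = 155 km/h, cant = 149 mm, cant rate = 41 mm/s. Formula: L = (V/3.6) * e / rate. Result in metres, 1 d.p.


Convert speed: V = 155 / 3.6 = 43.0556 m/s
L = 43.0556 * 149 / 41
L = 6415.2778 / 41
L = 156.5 m

156.5


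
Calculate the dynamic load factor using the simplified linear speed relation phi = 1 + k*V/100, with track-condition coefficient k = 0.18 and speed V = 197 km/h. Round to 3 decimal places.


phi = 1 + k * V / 100
phi = 1 + 0.18 * 197 / 100
phi = 1 + 0.3546
phi = 1.355

1.355


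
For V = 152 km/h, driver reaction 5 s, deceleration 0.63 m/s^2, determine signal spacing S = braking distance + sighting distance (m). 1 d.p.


V = 152 / 3.6 = 42.2222 m/s
Braking distance = 42.2222^2 / (2*0.63) = 1414.854 m
Sighting distance = 42.2222 * 5 = 211.1111 m
S = 1414.854 + 211.1111 = 1626.0 m

1626.0


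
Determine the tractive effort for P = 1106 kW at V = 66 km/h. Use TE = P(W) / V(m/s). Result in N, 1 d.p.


Convert: P = 1106 kW = 1106000 W
V = 66 / 3.6 = 18.3333 m/s
TE = 1106000 / 18.3333
TE = 60327.3 N

60327.3


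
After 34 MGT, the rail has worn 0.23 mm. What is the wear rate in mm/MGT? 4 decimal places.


Wear rate = total wear / cumulative tonnage
Rate = 0.23 / 34
Rate = 0.0068 mm/MGT

0.0068


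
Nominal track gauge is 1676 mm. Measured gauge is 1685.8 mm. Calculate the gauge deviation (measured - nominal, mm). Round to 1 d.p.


Deviation = measured - nominal
Deviation = 1685.8 - 1676
Deviation = 9.8 mm

9.8


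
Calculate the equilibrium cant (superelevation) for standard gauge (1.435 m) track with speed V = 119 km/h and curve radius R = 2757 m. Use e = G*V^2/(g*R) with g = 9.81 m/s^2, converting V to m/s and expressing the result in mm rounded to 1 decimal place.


Convert speed: V = 119 / 3.6 = 33.0556 m/s
Apply formula: e = 1.435 * 33.0556^2 / (9.81 * 2757)
e = 1.435 * 1092.6698 / 27046.17
e = 0.057974 m = 58.0 mm

58.0


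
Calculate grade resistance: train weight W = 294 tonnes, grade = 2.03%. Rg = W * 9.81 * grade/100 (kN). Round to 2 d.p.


Rg = W * 9.81 * grade / 100
Rg = 294 * 9.81 * 2.03 / 100
Rg = 2884.14 * 0.0203
Rg = 58.55 kN

58.55


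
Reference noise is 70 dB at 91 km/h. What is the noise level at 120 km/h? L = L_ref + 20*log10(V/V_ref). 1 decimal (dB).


V/V_ref = 120 / 91 = 1.318681
log10(1.318681) = 0.12014
20 * 0.12014 = 2.4028
L = 70 + 2.4028 = 72.4 dB

72.4


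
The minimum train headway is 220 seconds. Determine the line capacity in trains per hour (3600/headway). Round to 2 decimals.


Capacity = 3600 / headway
Capacity = 3600 / 220
Capacity = 16.36 trains/hour

16.36


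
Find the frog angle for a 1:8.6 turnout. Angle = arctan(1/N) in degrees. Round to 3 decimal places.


1/N = 1/8.6 = 0.116279
angle = arctan(0.116279) = 0.115759 rad
angle = 0.115759 * 180/pi = 6.633 degrees

6.633


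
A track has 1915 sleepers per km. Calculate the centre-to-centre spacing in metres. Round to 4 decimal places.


Spacing = 1000 m / number of sleepers
Spacing = 1000 / 1915
Spacing = 0.5222 m

0.5222


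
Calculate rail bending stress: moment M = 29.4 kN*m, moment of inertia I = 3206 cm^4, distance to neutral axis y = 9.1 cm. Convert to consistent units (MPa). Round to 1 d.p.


Convert units:
M = 29.4 kN*m = 29400000 N*mm
y = 9.1 cm = 91 mm
I = 3206 cm^4 = 32060000 mm^4
sigma = 29400000 * 91 / 32060000
sigma = 83.4 MPa

83.4


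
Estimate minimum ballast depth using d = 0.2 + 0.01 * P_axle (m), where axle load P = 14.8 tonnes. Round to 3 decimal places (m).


d = 0.2 + 0.01 * 14.8
d = 0.2 + 0.148
d = 0.348 m

0.348


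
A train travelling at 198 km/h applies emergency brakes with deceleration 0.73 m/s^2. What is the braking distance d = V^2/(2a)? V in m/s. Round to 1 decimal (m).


Convert speed: V = 198 / 3.6 = 55.0 m/s
V^2 = 3025.0
d = 3025.0 / (2 * 0.73)
d = 3025.0 / 1.46
d = 2071.9 m

2071.9


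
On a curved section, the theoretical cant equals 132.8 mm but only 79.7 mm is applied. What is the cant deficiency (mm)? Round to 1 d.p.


Cant deficiency = equilibrium cant - actual cant
CD = 132.8 - 79.7
CD = 53.1 mm

53.1


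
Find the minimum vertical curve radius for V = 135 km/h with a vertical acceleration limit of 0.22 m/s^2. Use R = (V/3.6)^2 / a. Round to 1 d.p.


Convert speed: V = 135 / 3.6 = 37.5 m/s
V^2 = 1406.25 m^2/s^2
R_v = 1406.25 / 0.22
R_v = 6392.0 m

6392.0


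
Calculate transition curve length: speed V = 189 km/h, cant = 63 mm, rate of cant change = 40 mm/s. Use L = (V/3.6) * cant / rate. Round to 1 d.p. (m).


Convert speed: V = 189 / 3.6 = 52.5 m/s
L = 52.5 * 63 / 40
L = 3307.5 / 40
L = 82.7 m

82.7


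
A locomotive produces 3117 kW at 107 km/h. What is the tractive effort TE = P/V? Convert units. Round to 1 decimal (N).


Convert: P = 3117 kW = 3117000 W
V = 107 / 3.6 = 29.7222 m/s
TE = 3117000 / 29.7222
TE = 104871.0 N

104871.0


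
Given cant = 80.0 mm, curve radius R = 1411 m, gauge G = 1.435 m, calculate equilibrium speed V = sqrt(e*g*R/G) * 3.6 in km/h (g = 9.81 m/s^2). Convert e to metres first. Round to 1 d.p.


Convert cant: e = 80.0 mm = 0.0800 m
V_ms = sqrt(0.0800 * 9.81 * 1411 / 1.435)
V_ms = sqrt(771.674425) = 27.779 m/s
V = 27.779 * 3.6 = 100.0 km/h

100.0


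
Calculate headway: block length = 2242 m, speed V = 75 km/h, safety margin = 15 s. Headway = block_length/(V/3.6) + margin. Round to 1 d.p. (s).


V = 75 / 3.6 = 20.8333 m/s
Block traversal time = 2242 / 20.8333 = 107.616 s
Headway = 107.616 + 15
Headway = 122.6 s

122.6


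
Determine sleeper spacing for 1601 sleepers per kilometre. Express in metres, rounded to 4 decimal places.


Spacing = 1000 m / number of sleepers
Spacing = 1000 / 1601
Spacing = 0.6246 m

0.6246


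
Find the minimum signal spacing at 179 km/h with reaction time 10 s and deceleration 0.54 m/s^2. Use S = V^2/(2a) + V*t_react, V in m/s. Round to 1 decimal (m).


V = 179 / 3.6 = 49.7222 m/s
Braking distance = 49.7222^2 / (2*0.54) = 2289.1661 m
Sighting distance = 49.7222 * 10 = 497.2222 m
S = 2289.1661 + 497.2222 = 2786.4 m

2786.4


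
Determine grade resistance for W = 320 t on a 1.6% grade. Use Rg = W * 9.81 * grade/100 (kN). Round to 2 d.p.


Rg = W * 9.81 * grade / 100
Rg = 320 * 9.81 * 1.6 / 100
Rg = 3139.2 * 0.016
Rg = 50.23 kN

50.23


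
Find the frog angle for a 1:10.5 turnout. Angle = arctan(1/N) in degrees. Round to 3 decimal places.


1/N = 1/10.5 = 0.095238
angle = arctan(0.095238) = 0.094952 rad
angle = 0.094952 * 180/pi = 5.440 degrees

5.440


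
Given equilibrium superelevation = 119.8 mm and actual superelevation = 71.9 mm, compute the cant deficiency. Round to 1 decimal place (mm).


Cant deficiency = equilibrium cant - actual cant
CD = 119.8 - 71.9
CD = 47.9 mm

47.9


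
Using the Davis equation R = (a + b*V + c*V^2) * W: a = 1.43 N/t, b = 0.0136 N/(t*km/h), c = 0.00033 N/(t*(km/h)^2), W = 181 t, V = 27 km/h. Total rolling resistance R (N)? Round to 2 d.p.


b*V = 0.0136 * 27 = 0.3672
c*V^2 = 0.00033 * 729 = 0.24057
R_per_t = 1.43 + 0.3672 + 0.24057 = 2.03777 N/t
R_total = 2.03777 * 181 = 368.84 N

368.84


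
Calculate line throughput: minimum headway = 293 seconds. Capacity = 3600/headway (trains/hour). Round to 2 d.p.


Capacity = 3600 / headway
Capacity = 3600 / 293
Capacity = 12.29 trains/hour

12.29


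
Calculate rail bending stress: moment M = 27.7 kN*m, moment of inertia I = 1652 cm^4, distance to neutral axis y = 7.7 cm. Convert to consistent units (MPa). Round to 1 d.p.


Convert units:
M = 27.7 kN*m = 27700000 N*mm
y = 7.7 cm = 77 mm
I = 1652 cm^4 = 16520000 mm^4
sigma = 27700000 * 77 / 16520000
sigma = 129.1 MPa

129.1


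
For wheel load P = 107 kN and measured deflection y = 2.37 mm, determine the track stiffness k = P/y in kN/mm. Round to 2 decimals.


Track stiffness k = P / y
k = 107 / 2.37
k = 45.15 kN/mm

45.15


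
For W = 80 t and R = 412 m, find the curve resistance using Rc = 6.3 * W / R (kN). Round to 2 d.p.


Rc = 6.3 * W / R
Rc = 6.3 * 80 / 412
Rc = 504.0 / 412
Rc = 1.22 kN

1.22


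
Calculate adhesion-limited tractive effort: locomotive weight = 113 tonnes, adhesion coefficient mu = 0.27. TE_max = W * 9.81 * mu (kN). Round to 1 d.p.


TE_max = W * g * mu
TE_max = 113 * 9.81 * 0.27
TE_max = 1108.53 * 0.27
TE_max = 299.3 kN

299.3


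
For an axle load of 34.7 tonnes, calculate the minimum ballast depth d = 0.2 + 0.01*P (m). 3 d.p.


d = 0.2 + 0.01 * 34.7
d = 0.2 + 0.347
d = 0.547 m

0.547


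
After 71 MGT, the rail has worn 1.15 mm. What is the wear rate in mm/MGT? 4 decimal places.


Wear rate = total wear / cumulative tonnage
Rate = 1.15 / 71
Rate = 0.0162 mm/MGT

0.0162


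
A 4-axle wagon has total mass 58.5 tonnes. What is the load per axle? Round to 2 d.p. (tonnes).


Load per axle = total weight / number of axles
Load = 58.5 / 4
Load = 14.63 tonnes

14.63


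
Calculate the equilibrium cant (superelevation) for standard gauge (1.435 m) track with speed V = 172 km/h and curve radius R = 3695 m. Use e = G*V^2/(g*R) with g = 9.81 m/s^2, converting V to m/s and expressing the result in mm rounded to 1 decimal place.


Convert speed: V = 172 / 3.6 = 47.7778 m/s
Apply formula: e = 1.435 * 47.7778^2 / (9.81 * 3695)
e = 1.435 * 2282.716 / 36247.95
e = 0.090369 m = 90.4 mm

90.4


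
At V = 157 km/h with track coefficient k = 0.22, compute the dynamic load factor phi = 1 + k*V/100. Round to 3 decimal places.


phi = 1 + k * V / 100
phi = 1 + 0.22 * 157 / 100
phi = 1 + 0.3454
phi = 1.345

1.345


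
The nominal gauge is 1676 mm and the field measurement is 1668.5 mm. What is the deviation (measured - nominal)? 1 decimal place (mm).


Deviation = measured - nominal
Deviation = 1668.5 - 1676
Deviation = -7.5 mm

-7.5


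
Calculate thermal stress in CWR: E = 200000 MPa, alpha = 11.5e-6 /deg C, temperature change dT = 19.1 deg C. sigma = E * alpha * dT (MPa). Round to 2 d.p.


sigma = E * alpha * dT
sigma = 200000 * 11.5e-6 * 19.1
sigma = 2.3 * 19.1
sigma = 43.93 MPa

43.93


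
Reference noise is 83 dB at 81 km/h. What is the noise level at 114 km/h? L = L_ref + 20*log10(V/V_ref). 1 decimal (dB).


V/V_ref = 114 / 81 = 1.407407
log10(1.407407) = 0.14842
20 * 0.14842 = 2.9684
L = 83 + 2.9684 = 86.0 dB

86.0


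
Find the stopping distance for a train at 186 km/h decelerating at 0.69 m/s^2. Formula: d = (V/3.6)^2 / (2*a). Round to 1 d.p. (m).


Convert speed: V = 186 / 3.6 = 51.6667 m/s
V^2 = 2669.4444
d = 2669.4444 / (2 * 0.69)
d = 2669.4444 / 1.38
d = 1934.4 m

1934.4


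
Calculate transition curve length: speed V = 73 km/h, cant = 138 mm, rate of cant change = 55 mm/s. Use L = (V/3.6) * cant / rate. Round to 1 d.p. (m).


Convert speed: V = 73 / 3.6 = 20.2778 m/s
L = 20.2778 * 138 / 55
L = 2798.3333 / 55
L = 50.9 m

50.9


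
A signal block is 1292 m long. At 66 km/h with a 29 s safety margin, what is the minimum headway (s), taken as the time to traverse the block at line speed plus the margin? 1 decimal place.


V = 66 / 3.6 = 18.3333 m/s
Block traversal time = 1292 / 18.3333 = 70.4727 s
Headway = 70.4727 + 29
Headway = 99.5 s

99.5


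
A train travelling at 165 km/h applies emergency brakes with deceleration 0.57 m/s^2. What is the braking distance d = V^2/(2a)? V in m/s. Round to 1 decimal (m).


Convert speed: V = 165 / 3.6 = 45.8333 m/s
V^2 = 2100.6944
d = 2100.6944 / (2 * 0.57)
d = 2100.6944 / 1.14
d = 1842.7 m

1842.7


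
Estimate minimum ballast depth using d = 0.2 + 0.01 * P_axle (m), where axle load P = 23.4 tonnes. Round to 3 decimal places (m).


d = 0.2 + 0.01 * 23.4
d = 0.2 + 0.234
d = 0.434 m

0.434


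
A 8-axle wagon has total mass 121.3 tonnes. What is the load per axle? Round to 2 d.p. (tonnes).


Load per axle = total weight / number of axles
Load = 121.3 / 8
Load = 15.16 tonnes

15.16


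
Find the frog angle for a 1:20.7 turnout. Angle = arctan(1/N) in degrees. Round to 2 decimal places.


1/N = 1/20.7 = 0.048309
angle = arctan(0.048309) = 0.048272 rad
angle = 0.048272 * 180/pi = 2.77 degrees

2.77


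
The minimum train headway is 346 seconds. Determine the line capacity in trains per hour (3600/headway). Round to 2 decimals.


Capacity = 3600 / headway
Capacity = 3600 / 346
Capacity = 10.40 trains/hour

10.40


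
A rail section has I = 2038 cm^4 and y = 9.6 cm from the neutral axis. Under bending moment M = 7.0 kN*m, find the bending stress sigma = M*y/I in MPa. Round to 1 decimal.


Convert units:
M = 7.0 kN*m = 7000000 N*mm
y = 9.6 cm = 96 mm
I = 2038 cm^4 = 20380000 mm^4
sigma = 7000000 * 96 / 20380000
sigma = 33.0 MPa

33.0


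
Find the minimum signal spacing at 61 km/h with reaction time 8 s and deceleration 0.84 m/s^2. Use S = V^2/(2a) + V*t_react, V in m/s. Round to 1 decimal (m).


V = 61 / 3.6 = 16.9444 m/s
Braking distance = 16.9444^2 / (2*0.84) = 170.9013 m
Sighting distance = 16.9444 * 8 = 135.5556 m
S = 170.9013 + 135.5556 = 306.5 m

306.5


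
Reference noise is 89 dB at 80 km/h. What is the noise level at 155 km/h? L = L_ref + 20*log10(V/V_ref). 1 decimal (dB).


V/V_ref = 155 / 80 = 1.9375
log10(1.9375) = 0.287242
20 * 0.287242 = 5.7448
L = 89 + 5.7448 = 94.7 dB

94.7


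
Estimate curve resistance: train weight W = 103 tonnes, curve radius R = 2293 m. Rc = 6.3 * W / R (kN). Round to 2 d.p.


Rc = 6.3 * W / R
Rc = 6.3 * 103 / 2293
Rc = 648.9 / 2293
Rc = 0.28 kN

0.28


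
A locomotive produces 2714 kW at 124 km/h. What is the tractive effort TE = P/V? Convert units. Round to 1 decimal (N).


Convert: P = 2714 kW = 2714000 W
V = 124 / 3.6 = 34.4444 m/s
TE = 2714000 / 34.4444
TE = 78793.5 N

78793.5


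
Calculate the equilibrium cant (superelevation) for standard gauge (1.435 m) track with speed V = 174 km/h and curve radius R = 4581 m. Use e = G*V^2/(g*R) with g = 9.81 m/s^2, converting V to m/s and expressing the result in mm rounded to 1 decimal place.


Convert speed: V = 174 / 3.6 = 48.3333 m/s
Apply formula: e = 1.435 * 48.3333^2 / (9.81 * 4581)
e = 1.435 * 2336.1111 / 44939.61
e = 0.074596 m = 74.6 mm

74.6


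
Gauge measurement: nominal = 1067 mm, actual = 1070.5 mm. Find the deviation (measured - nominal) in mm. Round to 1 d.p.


Deviation = measured - nominal
Deviation = 1070.5 - 1067
Deviation = 3.5 mm

3.5


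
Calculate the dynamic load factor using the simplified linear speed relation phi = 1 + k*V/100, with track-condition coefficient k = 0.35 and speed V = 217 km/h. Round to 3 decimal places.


phi = 1 + k * V / 100
phi = 1 + 0.35 * 217 / 100
phi = 1 + 0.7595
phi = 1.760

1.760


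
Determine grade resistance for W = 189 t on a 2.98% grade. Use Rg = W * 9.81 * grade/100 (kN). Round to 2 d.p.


Rg = W * 9.81 * grade / 100
Rg = 189 * 9.81 * 2.98 / 100
Rg = 1854.09 * 0.0298
Rg = 55.25 kN

55.25


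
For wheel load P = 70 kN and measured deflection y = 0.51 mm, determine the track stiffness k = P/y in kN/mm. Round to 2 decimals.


Track stiffness k = P / y
k = 70 / 0.51
k = 137.25 kN/mm

137.25


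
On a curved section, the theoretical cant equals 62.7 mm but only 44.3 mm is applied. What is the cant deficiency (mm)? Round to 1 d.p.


Cant deficiency = equilibrium cant - actual cant
CD = 62.7 - 44.3
CD = 18.4 mm

18.4


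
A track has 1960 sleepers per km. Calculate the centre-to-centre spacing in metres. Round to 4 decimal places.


Spacing = 1000 m / number of sleepers
Spacing = 1000 / 1960
Spacing = 0.5102 m

0.5102


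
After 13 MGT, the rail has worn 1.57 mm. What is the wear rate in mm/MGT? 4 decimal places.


Wear rate = total wear / cumulative tonnage
Rate = 1.57 / 13
Rate = 0.1208 mm/MGT

0.1208


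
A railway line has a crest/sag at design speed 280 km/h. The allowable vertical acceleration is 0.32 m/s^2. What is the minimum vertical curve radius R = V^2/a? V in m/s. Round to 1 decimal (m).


Convert speed: V = 280 / 3.6 = 77.7778 m/s
V^2 = 6049.3827 m^2/s^2
R_v = 6049.3827 / 0.32
R_v = 18904.3 m

18904.3


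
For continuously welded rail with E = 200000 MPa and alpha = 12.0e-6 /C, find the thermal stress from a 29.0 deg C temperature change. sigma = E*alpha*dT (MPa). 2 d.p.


sigma = E * alpha * dT
sigma = 200000 * 12.0e-6 * 29.0
sigma = 2.4 * 29.0
sigma = 69.60 MPa

69.60


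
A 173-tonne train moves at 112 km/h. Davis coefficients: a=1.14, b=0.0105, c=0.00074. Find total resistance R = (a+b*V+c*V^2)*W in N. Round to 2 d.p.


b*V = 0.0105 * 112 = 1.176
c*V^2 = 0.00074 * 12544 = 9.28256
R_per_t = 1.14 + 1.176 + 9.28256 = 11.59856 N/t
R_total = 11.59856 * 173 = 2006.55 N

2006.55


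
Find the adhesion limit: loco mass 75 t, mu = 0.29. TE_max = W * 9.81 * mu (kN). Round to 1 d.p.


TE_max = W * g * mu
TE_max = 75 * 9.81 * 0.29
TE_max = 735.75 * 0.29
TE_max = 213.4 kN

213.4


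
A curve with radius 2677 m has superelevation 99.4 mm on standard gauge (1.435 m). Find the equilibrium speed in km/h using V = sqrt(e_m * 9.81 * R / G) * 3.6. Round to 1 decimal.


Convert cant: e = 99.4 mm = 0.0994 m
V_ms = sqrt(0.0994 * 9.81 * 2677 / 1.435)
V_ms = sqrt(1819.080263) = 42.6507 m/s
V = 42.6507 * 3.6 = 153.5 km/h

153.5


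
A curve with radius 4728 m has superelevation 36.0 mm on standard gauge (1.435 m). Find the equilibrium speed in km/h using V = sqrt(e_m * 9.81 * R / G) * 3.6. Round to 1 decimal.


Convert cant: e = 36.0 mm = 0.0360 m
V_ms = sqrt(0.0360 * 9.81 * 4728 / 1.435)
V_ms = sqrt(1163.582216) = 34.1113 m/s
V = 34.1113 * 3.6 = 122.8 km/h

122.8


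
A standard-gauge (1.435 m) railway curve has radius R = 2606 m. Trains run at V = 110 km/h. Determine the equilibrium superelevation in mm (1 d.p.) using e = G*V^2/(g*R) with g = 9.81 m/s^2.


Convert speed: V = 110 / 3.6 = 30.5556 m/s
Apply formula: e = 1.435 * 30.5556^2 / (9.81 * 2606)
e = 1.435 * 933.642 / 25564.86
e = 0.052407 m = 52.4 mm

52.4
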